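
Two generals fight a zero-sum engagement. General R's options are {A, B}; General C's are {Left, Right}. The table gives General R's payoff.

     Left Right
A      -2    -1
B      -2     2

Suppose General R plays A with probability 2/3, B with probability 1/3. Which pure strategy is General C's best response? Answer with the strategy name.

Left

If General C plays Left, General R's expected payoff is (2/3)·(-2) + (1/3)·(-2) = -2.
If General C plays Right, General R's expected payoff is (2/3)·(-1) + (1/3)·2 = 0.
General C minimizes General R's payoff; the smallest is -2, so the best response is Left.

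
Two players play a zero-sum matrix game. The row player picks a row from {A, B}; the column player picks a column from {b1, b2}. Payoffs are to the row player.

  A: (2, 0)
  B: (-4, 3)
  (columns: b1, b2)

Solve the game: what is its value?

Row minima: A → 0, B → -4; maximin = 0.
Column maxima: b1 → 2, b2 → 3; minimax = 2.
0 ≠ 2, so there is no saddle point; optimal play is mixed.
Let the row player play A with probability p. Expected payoff against b1: 2p + (-4)(1−p) = 6p − 4; against b2: 0p + 3(1−p) = −3p + 3.
Setting these equal: 6p − 4 = −3p + 3 ⇒ 9p = 7 ⇒ p = 7/9, and the value is (6)·(7/9) − 4 = 2/3.
For the column player: with q = P(b1), equating A's and B's payoffs gives 2q = −7q + 3 ⇒ q = 1/3.

2/3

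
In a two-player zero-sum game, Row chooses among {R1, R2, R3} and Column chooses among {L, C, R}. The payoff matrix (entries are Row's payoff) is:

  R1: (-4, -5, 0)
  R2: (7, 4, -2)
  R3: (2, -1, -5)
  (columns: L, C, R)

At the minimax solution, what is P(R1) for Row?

Row minima: R1 → -5, R2 → -2, R3 → -5; maximin = -2.
Column maxima: L → 7, C → 4, R → 0; minimax = 0.
-2 ≠ 0, so there is no saddle point; optimal play is mixed.
R3 is strictly dominated by R2, so Row never plays it.
L is strictly dominated by C (it gives Row strictly more in every row), so Column never plays it.
On the remaining 2×2 (R1, R2 vs C, R):
Let Row play R1 with probability p. Expected payoff against C: (-5)p + 4(1−p) = −9p + 4; against R: 0p + (-2)(1−p) = 2p − 2.
Setting these equal: −9p + 4 = 2p − 2 ⇒ −11p = -6 ⇒ p = 6/11, and the value is (-9)·(6/11) + 4 = -10/11.
For Column: with q = P(C), equating R1's and R2's payoffs gives −5q = 6q − 2 ⇒ q = 2/11.

6/11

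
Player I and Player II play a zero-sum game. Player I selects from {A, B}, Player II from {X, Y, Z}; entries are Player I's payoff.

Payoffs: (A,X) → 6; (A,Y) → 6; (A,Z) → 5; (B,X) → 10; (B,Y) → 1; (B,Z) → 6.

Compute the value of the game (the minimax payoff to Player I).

31/6

Row minima: A → 5, B → 1; maximin = 5.
Column maxima: X → 10, Y → 6, Z → 6; minimax = 6.
5 ≠ 6, so there is no saddle point; optimal play is mixed.
X is strictly dominated by Z (it gives Player I strictly more in every row), so Player II never plays it.
On the remaining 2×2 (A, B vs Y, Z):
Let Player I play A with probability p. Expected payoff against Y: 6p + 1(1−p) = 5p + 1; against Z: 5p + 6(1−p) = −p + 6.
Setting these equal: 5p + 1 = −p + 6 ⇒ 6p = 5 ⇒ p = 5/6, and the value is (5)·(5/6) + 1 = 31/6.
For Player II: with q = P(Y), equating A's and B's payoffs gives q + 5 = −5q + 6 ⇒ q = 1/6.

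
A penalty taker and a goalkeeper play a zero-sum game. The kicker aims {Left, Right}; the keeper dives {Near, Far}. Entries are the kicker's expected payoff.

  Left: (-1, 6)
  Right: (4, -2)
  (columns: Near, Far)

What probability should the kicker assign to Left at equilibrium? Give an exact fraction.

Row minima: Left → -1, Right → -2; maximin = -1.
Column maxima: Near → 4, Far → 6; minimax = 4.
-1 ≠ 4, so there is no saddle point; optimal play is mixed.
Let the kicker play Left with probability p. Expected payoff against Near: (-1)p + 4(1−p) = −5p + 4; against Far: 6p + (-2)(1−p) = 8p − 2.
Setting these equal: −5p + 4 = 8p − 2 ⇒ −13p = -6 ⇒ p = 6/13, and the value is (-5)·(6/13) + 4 = 22/13.
For the keeper: with q = P(Near), equating Left's and Right's payoffs gives −7q + 6 = 6q − 2 ⇒ q = 8/13.

6/13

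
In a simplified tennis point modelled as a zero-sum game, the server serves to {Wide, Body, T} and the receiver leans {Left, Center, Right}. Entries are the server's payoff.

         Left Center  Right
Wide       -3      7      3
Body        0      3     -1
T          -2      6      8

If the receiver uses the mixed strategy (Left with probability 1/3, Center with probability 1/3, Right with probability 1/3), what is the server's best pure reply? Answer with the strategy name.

T

Expected payoff of Wide: (1/3)·(-3) + (1/3)·7 + (1/3)·3 = 7/3.
Expected payoff of Body: (1/3)·0 + (1/3)·3 + (1/3)·(-1) = 2/3.
Expected payoff of T: (1/3)·(-2) + (1/3)·6 + (1/3)·8 = 4.
The largest is 4, so the server's best response is T.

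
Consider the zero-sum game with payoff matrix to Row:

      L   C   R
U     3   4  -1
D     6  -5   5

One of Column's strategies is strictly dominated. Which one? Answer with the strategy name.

R holds Row's payoff strictly below L in every row: -1 < 3, 5 < 6.
So L is strictly dominated for Column.

L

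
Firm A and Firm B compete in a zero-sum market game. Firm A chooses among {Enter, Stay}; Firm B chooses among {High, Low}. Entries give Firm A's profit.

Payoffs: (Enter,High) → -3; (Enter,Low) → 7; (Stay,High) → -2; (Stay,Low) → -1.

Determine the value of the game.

-2

Row minima: Enter → -3, Stay → -2; maximin = -2.
Column maxima: High → -2, Low → 7; minimax = -2.
Since maximin = minimax = -2, there is a saddle point and the value is -2.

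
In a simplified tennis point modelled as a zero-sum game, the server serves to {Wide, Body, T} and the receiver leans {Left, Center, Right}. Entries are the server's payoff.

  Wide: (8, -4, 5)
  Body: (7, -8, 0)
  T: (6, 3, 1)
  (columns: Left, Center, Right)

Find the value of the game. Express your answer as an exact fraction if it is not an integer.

Row minima: Wide → -4, Body → -8, T → 1; maximin = 1.
Column maxima: Left → 8, Center → 3, Right → 5; minimax = 3.
1 ≠ 3, so there is no saddle point; optimal play is mixed.
Body is strictly dominated by Wide, so the server never plays it.
Left is strictly dominated by Center (it gives the server strictly more in every row), so the receiver never plays it.
On the remaining 2×2 (Wide, T vs Center, Right):
Let the server play Wide with probability p. Expected payoff against Center: (-4)p + 3(1−p) = −7p + 3; against Right: 5p + 1(1−p) = 4p + 1.
Setting these equal: −7p + 3 = 4p + 1 ⇒ −11p = -2 ⇒ p = 2/11, and the value is (-7)·(2/11) + 3 = 19/11.
For the receiver: with q = P(Center), equating Wide's and T's payoffs gives −9q + 5 = 2q + 1 ⇒ q = 4/11.

19/11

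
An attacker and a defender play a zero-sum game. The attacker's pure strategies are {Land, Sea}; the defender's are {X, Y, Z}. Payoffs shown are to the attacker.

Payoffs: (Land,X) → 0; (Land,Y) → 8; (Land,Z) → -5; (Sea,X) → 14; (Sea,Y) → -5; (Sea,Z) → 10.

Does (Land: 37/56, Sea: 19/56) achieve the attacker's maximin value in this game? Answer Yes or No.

No

Against X this mix gives (37/56)·0 + (19/56)·14 = 19/4.
Against Y this mix gives (37/56)·8 + (19/56)·(-5) = 201/56.
Against Z this mix gives (37/56)·(-5) + (19/56)·10 = 5/56.
The defender will play Z, holding the attacker to 5/56. Shifting weight toward the row that does better against Z would raise this floor (the equalizing mix achieves 55/28 against both Z and Y), so the proposed strategy is not optimal.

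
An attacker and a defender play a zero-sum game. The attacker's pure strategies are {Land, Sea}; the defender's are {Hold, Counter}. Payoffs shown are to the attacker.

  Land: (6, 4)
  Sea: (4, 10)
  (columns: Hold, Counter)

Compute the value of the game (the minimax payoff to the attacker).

Row minima: Land → 4, Sea → 4; maximin = 4.
Column maxima: Hold → 6, Counter → 10; minimax = 6.
4 ≠ 6, so there is no saddle point; optimal play is mixed.
Let the attacker play Land with probability p. Expected payoff against Hold: 6p + 4(1−p) = 2p + 4; against Counter: 4p + 10(1−p) = −6p + 10.
Setting these equal: 2p + 4 = −6p + 10 ⇒ 8p = 6 ⇒ p = 3/4, and the value is (2)·(3/4) + 4 = 11/2.
For the defender: with q = P(Hold), equating Land's and Sea's payoffs gives 2q + 4 = −6q + 10 ⇒ q = 3/4.

11/2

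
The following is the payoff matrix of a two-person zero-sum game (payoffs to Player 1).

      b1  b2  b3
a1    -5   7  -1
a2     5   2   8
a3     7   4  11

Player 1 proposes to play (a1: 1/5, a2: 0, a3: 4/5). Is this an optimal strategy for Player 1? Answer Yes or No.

Against b1 this mix gives (1/5)·(-5) + (4/5)·7 = 23/5.
Against b2 this mix gives (1/5)·7 + (4/5)·4 = 23/5.
Against b3 this mix gives (1/5)·(-1) + (4/5)·11 = 43/5.
All of Player 2's active replies (b1, b2) yield 23/5, and no column does worse for Player 1. The mix makes Player 2 indifferent and guarantees 23/5, so it is optimal.

Yes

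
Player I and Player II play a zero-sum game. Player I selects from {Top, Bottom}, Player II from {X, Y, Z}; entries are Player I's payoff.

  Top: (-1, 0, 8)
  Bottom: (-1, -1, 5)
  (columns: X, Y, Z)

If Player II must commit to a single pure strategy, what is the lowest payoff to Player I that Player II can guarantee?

Column maxima: X → -1, Y → 0, Z → 8.
The smallest of these is -1.

-1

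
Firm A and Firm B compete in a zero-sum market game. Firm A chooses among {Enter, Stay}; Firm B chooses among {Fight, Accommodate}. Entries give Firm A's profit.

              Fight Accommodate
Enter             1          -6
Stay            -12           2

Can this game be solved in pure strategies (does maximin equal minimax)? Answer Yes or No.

Row minima: Enter → -6, Stay → -12; maximin = -6.
Column maxima: Fight → 1, Accommodate → 2; minimax = 1.
-6 ≠ 1, so no pure-strategy equilibrium exists.

No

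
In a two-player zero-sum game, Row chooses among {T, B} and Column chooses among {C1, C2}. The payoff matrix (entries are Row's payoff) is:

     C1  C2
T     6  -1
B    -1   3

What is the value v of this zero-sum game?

Row minima: T → -1, B → -1; maximin = -1.
Column maxima: C1 → 6, C2 → 3; minimax = 3.
-1 ≠ 3, so there is no saddle point; optimal play is mixed.
Let Row play T with probability p. Expected payoff against C1: 6p + (-1)(1−p) = 7p − 1; against C2: (-1)p + 3(1−p) = −4p + 3.
Setting these equal: 7p − 1 = −4p + 3 ⇒ 11p = 4 ⇒ p = 4/11, and the value is (7)·(4/11) − 1 = 17/11.
For Column: with q = P(C1), equating T's and B's payoffs gives 7q − 1 = −4q + 3 ⇒ q = 4/11.

17/11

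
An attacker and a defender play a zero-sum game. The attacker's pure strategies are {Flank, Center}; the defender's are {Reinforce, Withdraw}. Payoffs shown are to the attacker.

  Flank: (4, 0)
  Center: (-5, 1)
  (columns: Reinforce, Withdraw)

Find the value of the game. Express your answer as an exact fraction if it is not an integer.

Row minima: Flank → 0, Center → -5; maximin = 0.
Column maxima: Reinforce → 4, Withdraw → 1; minimax = 1.
0 ≠ 1, so there is no saddle point; optimal play is mixed.
Let the attacker play Flank with probability p. Expected payoff against Reinforce: 4p + (-5)(1−p) = 9p − 5; against Withdraw: 0p + 1(1−p) = −p + 1.
Setting these equal: 9p − 5 = −p + 1 ⇒ 10p = 6 ⇒ p = 3/5, and the value is (9)·(3/5) − 5 = 2/5.
For the defender: with q = P(Reinforce), equating Flank's and Center's payoffs gives 4q = −6q + 1 ⇒ q = 1/10.

2/5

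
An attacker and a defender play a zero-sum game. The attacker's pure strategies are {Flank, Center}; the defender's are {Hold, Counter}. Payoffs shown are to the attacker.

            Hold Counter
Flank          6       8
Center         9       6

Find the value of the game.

Row minima: Flank → 6, Center → 6; maximin = 6.
Column maxima: Hold → 9, Counter → 8; minimax = 8.
6 ≠ 8, so there is no saddle point; optimal play is mixed.
Let the attacker play Flank with probability p. Expected payoff against Hold: 6p + 9(1−p) = −3p + 9; against Counter: 8p + 6(1−p) = 2p + 6.
Setting these equal: −3p + 9 = 2p + 6 ⇒ −5p = -3 ⇒ p = 3/5, and the value is (-3)·(3/5) + 9 = 36/5.
For the defender: with q = P(Hold), equating Flank's and Center's payoffs gives −2q + 8 = 3q + 6 ⇒ q = 2/5.

36/5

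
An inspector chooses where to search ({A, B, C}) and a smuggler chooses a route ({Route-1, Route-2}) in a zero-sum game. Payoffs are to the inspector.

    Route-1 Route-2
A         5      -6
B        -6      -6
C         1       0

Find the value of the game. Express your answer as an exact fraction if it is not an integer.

0

Row minima: A → -6, B → -6, C → 0; maximin = 0.
Column maxima: Route-1 → 5, Route-2 → 0; minimax = 0.
Since maximin = minimax = 0, there is a saddle point and the value is 0.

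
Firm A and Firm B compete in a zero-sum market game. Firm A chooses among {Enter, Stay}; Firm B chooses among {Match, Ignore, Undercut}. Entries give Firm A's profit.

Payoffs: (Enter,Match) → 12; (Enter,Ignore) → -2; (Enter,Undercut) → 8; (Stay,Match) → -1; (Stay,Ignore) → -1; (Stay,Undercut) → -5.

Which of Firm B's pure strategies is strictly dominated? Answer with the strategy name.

Undercut holds Firm A's payoff strictly below Match in every row: 8 < 12, -5 < -1.
So Match is strictly dominated for Firm B.

Match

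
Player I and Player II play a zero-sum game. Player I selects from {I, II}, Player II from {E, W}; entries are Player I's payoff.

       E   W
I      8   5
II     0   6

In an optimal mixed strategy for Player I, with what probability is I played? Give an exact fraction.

Row minima: I → 5, II → 0; maximin = 5.
Column maxima: E → 8, W → 6; minimax = 6.
5 ≠ 6, so there is no saddle point; optimal play is mixed.
Let Player I play I with probability p. Expected payoff against E: 8p + 0(1−p) = 8p; against W: 5p + 6(1−p) = −p + 6.
Setting these equal: 8p = −p + 6 ⇒ 9p = 6 ⇒ p = 2/3, and the value is (8)·(2/3) = 16/3.
For Player II: with q = P(E), equating I's and II's payoffs gives 3q + 5 = −6q + 6 ⇒ q = 1/9.

2/3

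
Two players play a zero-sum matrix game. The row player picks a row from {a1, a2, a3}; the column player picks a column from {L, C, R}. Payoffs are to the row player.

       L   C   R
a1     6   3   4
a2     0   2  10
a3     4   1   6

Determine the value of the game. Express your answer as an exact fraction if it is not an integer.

Row minima: a1 → 3, a2 → 0, a3 → 1; maximin = 3.
Column maxima: L → 6, C → 3, R → 10; minimax = 3.
Since maximin = minimax = 3, there is a saddle point and the value is 3.

3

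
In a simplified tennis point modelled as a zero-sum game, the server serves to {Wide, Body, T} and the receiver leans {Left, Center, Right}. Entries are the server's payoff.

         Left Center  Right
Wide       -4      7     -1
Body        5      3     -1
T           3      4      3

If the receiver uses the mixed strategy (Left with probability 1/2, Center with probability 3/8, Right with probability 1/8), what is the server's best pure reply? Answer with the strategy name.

Body

Expected payoff of Wide: (1/2)·(-4) + (3/8)·7 + (1/8)·(-1) = 1/2.
Expected payoff of Body: (1/2)·5 + (3/8)·3 + (1/8)·(-1) = 7/2.
Expected payoff of T: (1/2)·3 + (3/8)·4 + (1/8)·3 = 27/8.
The largest is 7/2, so the server's best response is Body.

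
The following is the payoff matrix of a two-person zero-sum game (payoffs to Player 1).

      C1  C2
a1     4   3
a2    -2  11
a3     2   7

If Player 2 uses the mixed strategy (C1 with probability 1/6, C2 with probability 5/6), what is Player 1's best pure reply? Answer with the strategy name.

a2

Expected payoff of a1: (1/6)·4 + (5/6)·3 = 19/6.
Expected payoff of a2: (1/6)·(-2) + (5/6)·11 = 53/6.
Expected payoff of a3: (1/6)·2 + (5/6)·7 = 37/6.
The largest is 53/6, so Player 1's best response is a2.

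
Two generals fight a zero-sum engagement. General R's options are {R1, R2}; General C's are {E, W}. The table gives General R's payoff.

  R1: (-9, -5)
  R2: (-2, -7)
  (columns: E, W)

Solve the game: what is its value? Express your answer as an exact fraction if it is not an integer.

Row minima: R1 → -9, R2 → -7; maximin = -7.
Column maxima: E → -2, W → -5; minimax = -5.
-7 ≠ -5, so there is no saddle point; optimal play is mixed.
Let General R play R1 with probability p. Expected payoff against E: (-9)p + (-2)(1−p) = −7p − 2; against W: (-5)p + (-7)(1−p) = 2p − 7.
Setting these equal: −7p − 2 = 2p − 7 ⇒ −9p = -5 ⇒ p = 5/9, and the value is (-7)·(5/9) − 2 = -53/9.
For General C: with q = P(E), equating R1's and R2's payoffs gives −4q − 5 = 5q − 7 ⇒ q = 2/9.

-53/9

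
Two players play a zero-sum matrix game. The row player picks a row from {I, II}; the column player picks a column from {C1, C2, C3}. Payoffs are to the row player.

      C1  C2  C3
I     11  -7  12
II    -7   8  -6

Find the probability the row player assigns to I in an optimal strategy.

Row minima: I → -7, II → -7; maximin = -7.
Column maxima: C1 → 11, C2 → 8, C3 → 12; minimax = 8.
-7 ≠ 8, so there is no saddle point; optimal play is mixed.
C3 is strictly dominated by C1 (it gives the row player strictly more in every row), so the column player never plays it.
On the remaining 2×2 (I, II vs C1, C2):
Let the row player play I with probability p. Expected payoff against C1: 11p + (-7)(1−p) = 18p − 7; against C2: (-7)p + 8(1−p) = −15p + 8.
Setting these equal: 18p − 7 = −15p + 8 ⇒ 33p = 15 ⇒ p = 5/11, and the value is (18)·(5/11) − 7 = 13/11.
For the column player: with q = P(C1), equating I's and II's payoffs gives 18q − 7 = −15q + 8 ⇒ q = 5/11.

5/11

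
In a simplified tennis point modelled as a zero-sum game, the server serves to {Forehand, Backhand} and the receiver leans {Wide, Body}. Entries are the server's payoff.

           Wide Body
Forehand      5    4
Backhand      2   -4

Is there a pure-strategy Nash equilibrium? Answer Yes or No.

Row minima: Forehand → 4, Backhand → -4; maximin = 4.
Column maxima: Wide → 5, Body → 4; minimax = 4.
maximin = minimax = 4, so a saddle point exists.

Yes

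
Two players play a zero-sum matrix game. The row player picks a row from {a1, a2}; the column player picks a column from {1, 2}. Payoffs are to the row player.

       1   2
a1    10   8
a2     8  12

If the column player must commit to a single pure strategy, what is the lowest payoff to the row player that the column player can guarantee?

10

Column maxima: 1 → 10, 2 → 12.
The smallest of these is 10.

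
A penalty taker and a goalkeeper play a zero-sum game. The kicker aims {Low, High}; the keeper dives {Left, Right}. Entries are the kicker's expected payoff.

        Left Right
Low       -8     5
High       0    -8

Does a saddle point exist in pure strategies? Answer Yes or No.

Row minima: Low → -8, High → -8; maximin = -8.
Column maxima: Left → 0, Right → 5; minimax = 0.
-8 ≠ 0, so no pure-strategy equilibrium exists.

No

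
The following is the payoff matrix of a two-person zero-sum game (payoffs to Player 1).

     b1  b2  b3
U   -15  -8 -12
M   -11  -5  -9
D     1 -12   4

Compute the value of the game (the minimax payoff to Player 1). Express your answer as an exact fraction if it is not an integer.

Row minima: U → -15, M → -11, D → -12; maximin = -11.
Column maxima: b1 → 1, b2 → -5, b3 → 4; minimax = -5.
-11 ≠ -5, so there is no saddle point; optimal play is mixed.
U is strictly dominated by M, so Player 1 never plays it.
b3 is strictly dominated by b1 (it gives Player 1 strictly more in every row), so Player 2 never plays it.
On the remaining 2×2 (M, D vs b1, b2):
Let Player 1 play M with probability p. Expected payoff against b1: (-11)p + 1(1−p) = −12p + 1; against b2: (-5)p + (-12)(1−p) = 7p − 12.
Setting these equal: −12p + 1 = 7p − 12 ⇒ −19p = -13 ⇒ p = 13/19, and the value is (-12)·(13/19) + 1 = -137/19.
For Player 2: with q = P(b1), equating M's and D's payoffs gives −6q − 5 = 13q − 12 ⇒ q = 7/19.

-137/19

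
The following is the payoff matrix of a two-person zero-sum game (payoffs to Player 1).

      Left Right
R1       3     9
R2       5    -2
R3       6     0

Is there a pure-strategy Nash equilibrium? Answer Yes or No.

Row minima: R1 → 3, R2 → -2, R3 → 0; maximin = 3.
Column maxima: Left → 6, Right → 9; minimax = 6.
3 ≠ 6, so no pure-strategy equilibrium exists.

No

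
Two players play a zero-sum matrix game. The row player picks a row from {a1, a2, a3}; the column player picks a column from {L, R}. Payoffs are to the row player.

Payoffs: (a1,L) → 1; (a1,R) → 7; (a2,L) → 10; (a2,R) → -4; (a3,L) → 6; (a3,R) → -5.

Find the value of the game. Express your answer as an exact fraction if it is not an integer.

Row minima: a1 → 1, a2 → -4, a3 → -5; maximin = 1.
Column maxima: L → 10, R → 7; minimax = 7.
1 ≠ 7, so there is no saddle point; optimal play is mixed.
a3 is strictly dominated by a2, so the row player never plays it.
On the remaining 2×2 (a1, a2 vs L, R):
Let the row player play a1 with probability p. Expected payoff against L: 1p + 10(1−p) = −9p + 10; against R: 7p + (-4)(1−p) = 11p − 4.
Setting these equal: −9p + 10 = 11p − 4 ⇒ −20p = -14 ⇒ p = 7/10, and the value is (-9)·(7/10) + 10 = 37/10.
For the column player: with q = P(L), equating a1's and a2's payoffs gives −6q + 7 = 14q − 4 ⇒ q = 11/20.

37/10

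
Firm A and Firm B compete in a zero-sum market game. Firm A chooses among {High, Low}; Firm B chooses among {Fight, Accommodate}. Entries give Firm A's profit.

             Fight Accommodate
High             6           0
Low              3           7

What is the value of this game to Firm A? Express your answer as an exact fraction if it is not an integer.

21/5

Row minima: High → 0, Low → 3; maximin = 3.
Column maxima: Fight → 6, Accommodate → 7; minimax = 6.
3 ≠ 6, so there is no saddle point; optimal play is mixed.
Let Firm A play High with probability p. Expected payoff against Fight: 6p + 3(1−p) = 3p + 3; against Accommodate: 0p + 7(1−p) = −7p + 7.
Setting these equal: 3p + 3 = −7p + 7 ⇒ 10p = 4 ⇒ p = 2/5, and the value is (3)·(2/5) + 3 = 21/5.
For Firm B: with q = P(Fight), equating High's and Low's payoffs gives 6q = −4q + 7 ⇒ q = 7/10.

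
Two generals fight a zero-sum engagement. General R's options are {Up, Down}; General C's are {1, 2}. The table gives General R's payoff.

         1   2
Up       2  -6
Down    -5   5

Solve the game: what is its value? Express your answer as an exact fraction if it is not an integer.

-10/9

Row minima: Up → -6, Down → -5; maximin = -5.
Column maxima: 1 → 2, 2 → 5; minimax = 2.
-5 ≠ 2, so there is no saddle point; optimal play is mixed.
Let General R play Up with probability p. Expected payoff against 1: 2p + (-5)(1−p) = 7p − 5; against 2: (-6)p + 5(1−p) = −11p + 5.
Setting these equal: 7p − 5 = −11p + 5 ⇒ 18p = 10 ⇒ p = 5/9, and the value is (7)·(5/9) − 5 = -10/9.
For General C: with q = P(1), equating Up's and Down's payoffs gives 8q − 6 = −10q + 5 ⇒ q = 11/18.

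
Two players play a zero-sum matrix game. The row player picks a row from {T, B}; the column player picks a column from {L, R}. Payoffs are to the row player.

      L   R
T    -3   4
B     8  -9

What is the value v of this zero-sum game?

Row minima: T → -3, B → -9; maximin = -3.
Column maxima: L → 8, R → 4; minimax = 4.
-3 ≠ 4, so there is no saddle point; optimal play is mixed.
Let the row player play T with probability p. Expected payoff against L: (-3)p + 8(1−p) = −11p + 8; against R: 4p + (-9)(1−p) = 13p − 9.
Setting these equal: −11p + 8 = 13p − 9 ⇒ −24p = -17 ⇒ p = 17/24, and the value is (-11)·(17/24) + 8 = 5/24.
For the column player: with q = P(L), equating T's and B's payoffs gives −7q + 4 = 17q − 9 ⇒ q = 13/24.

5/24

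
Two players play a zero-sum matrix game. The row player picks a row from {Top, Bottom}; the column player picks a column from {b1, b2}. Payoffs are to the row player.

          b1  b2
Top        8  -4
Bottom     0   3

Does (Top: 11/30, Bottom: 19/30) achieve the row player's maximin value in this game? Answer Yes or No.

Against b1 this mix gives (11/30)·8 + (19/30)·0 = 44/15.
Against b2 this mix gives (11/30)·(-4) + (19/30)·3 = 13/30.
The column player will play b2, holding the row player to 13/30. Shifting weight toward the row that does better against b2 would raise this floor (the equalizing mix achieves 8/5 against both b2 and b1), so the proposed strategy is not optimal.

No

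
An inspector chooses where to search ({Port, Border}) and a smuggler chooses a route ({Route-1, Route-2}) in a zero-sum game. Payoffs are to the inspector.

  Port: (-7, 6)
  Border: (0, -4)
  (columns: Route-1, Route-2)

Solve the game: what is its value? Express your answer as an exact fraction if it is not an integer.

Row minima: Port → -7, Border → -4; maximin = -4.
Column maxima: Route-1 → 0, Route-2 → 6; minimax = 0.
-4 ≠ 0, so there is no saddle point; optimal play is mixed.
Let the inspector play Port with probability p. Expected payoff against Route-1: (-7)p + 0(1−p) = −7p; against Route-2: 6p + (-4)(1−p) = 10p − 4.
Setting these equal: −7p = 10p − 4 ⇒ −17p = -4 ⇒ p = 4/17, and the value is (-7)·(4/17) = -28/17.
For the smuggler: with q = P(Route-1), equating Port's and Border's payoffs gives −13q + 6 = 4q − 4 ⇒ q = 10/17.

-28/17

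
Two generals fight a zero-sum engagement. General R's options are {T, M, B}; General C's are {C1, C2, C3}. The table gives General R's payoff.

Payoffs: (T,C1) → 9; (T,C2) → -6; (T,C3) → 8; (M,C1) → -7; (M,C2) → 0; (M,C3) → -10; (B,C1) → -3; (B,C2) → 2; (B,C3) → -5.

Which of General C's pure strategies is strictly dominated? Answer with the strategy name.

C1

C3 holds General R's payoff strictly below C1 in every row: 8 < 9, -10 < -7, -5 < -3.
So C1 is strictly dominated for General C.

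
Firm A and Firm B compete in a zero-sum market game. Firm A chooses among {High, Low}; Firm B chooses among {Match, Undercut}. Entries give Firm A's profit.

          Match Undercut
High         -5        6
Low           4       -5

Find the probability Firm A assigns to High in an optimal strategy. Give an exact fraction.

9/20

Row minima: High → -5, Low → -5; maximin = -5.
Column maxima: Match → 4, Undercut → 6; minimax = 4.
-5 ≠ 4, so there is no saddle point; optimal play is mixed.
Let Firm A play High with probability p. Expected payoff against Match: (-5)p + 4(1−p) = −9p + 4; against Undercut: 6p + (-5)(1−p) = 11p − 5.
Setting these equal: −9p + 4 = 11p − 5 ⇒ −20p = -9 ⇒ p = 9/20, and the value is (-9)·(9/20) + 4 = -1/20.
For Firm B: with q = P(Match), equating High's and Low's payoffs gives −11q + 6 = 9q − 5 ⇒ q = 11/20.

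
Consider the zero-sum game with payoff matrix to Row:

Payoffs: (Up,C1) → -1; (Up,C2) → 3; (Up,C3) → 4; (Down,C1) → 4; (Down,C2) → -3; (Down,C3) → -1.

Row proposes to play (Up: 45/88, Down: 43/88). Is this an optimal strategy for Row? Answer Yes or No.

Against C1 this mix gives (45/88)·(-1) + (43/88)·4 = 127/88.
Against C2 this mix gives (45/88)·3 + (43/88)·(-3) = 3/44.
Against C3 this mix gives (45/88)·4 + (43/88)·(-1) = 137/88.
Column will play C2, holding Row to 3/44. Shifting weight toward the row that does better against C2 would raise this floor (the equalizing mix achieves 9/11 against both C2 and C1), so the proposed strategy is not optimal.

No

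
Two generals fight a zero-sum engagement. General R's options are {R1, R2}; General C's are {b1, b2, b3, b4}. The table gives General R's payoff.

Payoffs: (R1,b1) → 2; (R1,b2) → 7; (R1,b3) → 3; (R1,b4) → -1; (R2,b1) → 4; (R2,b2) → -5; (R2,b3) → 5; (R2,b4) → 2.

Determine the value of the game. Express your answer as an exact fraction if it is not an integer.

3/5

Row minima: R1 → -1, R2 → -5; maximin = -1.
Column maxima: b1 → 4, b2 → 7, b3 → 5, b4 → 2; minimax = 2.
-1 ≠ 2, so there is no saddle point; optimal play is mixed.
b1 is strictly dominated by b4 (it gives General R strictly more in every row), so General C never plays it.
b3 is strictly dominated by b4 (it gives General R strictly more in every row), so General C never plays it.
On the remaining 2×2 (R1, R2 vs b2, b4):
Let General R play R1 with probability p. Expected payoff against b2: 7p + (-5)(1−p) = 12p − 5; against b4: (-1)p + 2(1−p) = −3p + 2.
Setting these equal: 12p − 5 = −3p + 2 ⇒ 15p = 7 ⇒ p = 7/15, and the value is (12)·(7/15) − 5 = 3/5.
For General C: with q = P(b2), equating R1's and R2's payoffs gives 8q − 1 = −7q + 2 ⇒ q = 1/5.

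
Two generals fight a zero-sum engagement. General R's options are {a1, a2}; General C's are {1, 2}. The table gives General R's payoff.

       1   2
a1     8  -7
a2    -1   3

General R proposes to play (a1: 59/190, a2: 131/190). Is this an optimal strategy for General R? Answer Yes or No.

Against 1 this mix gives (59/190)·8 + (131/190)·(-1) = 341/190.
Against 2 this mix gives (59/190)·(-7) + (131/190)·3 = -2/19.
General C will play 2, holding General R to -2/19. Shifting weight toward the row that does better against 2 would raise this floor (the equalizing mix achieves 17/19 against both 2 and 1), so the proposed strategy is not optimal.

No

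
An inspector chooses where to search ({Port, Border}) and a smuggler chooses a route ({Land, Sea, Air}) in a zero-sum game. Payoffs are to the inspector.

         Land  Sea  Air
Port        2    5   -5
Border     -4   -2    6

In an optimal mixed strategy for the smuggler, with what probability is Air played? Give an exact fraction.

6/17

Row minima: Port → -5, Border → -4; maximin = -4.
Column maxima: Land → 2, Sea → 5, Air → 6; minimax = 2.
-4 ≠ 2, so there is no saddle point; optimal play is mixed.
Sea is strictly dominated by Land (it gives the inspector strictly more in every row), so the smuggler never plays it.
On the remaining 2×2 (Port, Border vs Land, Air):
Let the inspector play Port with probability p. Expected payoff against Land: 2p + (-4)(1−p) = 6p − 4; against Air: (-5)p + 6(1−p) = −11p + 6.
Setting these equal: 6p − 4 = −11p + 6 ⇒ 17p = 10 ⇒ p = 10/17, and the value is (6)·(10/17) − 4 = -8/17.
For the smuggler: with q = P(Land), equating Port's and Border's payoffs gives 7q − 5 = −10q + 6 ⇒ q = 11/17.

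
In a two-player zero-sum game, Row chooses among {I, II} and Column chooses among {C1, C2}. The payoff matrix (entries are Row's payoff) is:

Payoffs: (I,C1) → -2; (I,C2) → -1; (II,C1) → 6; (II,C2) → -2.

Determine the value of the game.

-10/9

Row minima: I → -2, II → -2; maximin = -2.
Column maxima: C1 → 6, C2 → -1; minimax = -1.
-2 ≠ -1, so there is no saddle point; optimal play is mixed.
Let Row play I with probability p. Expected payoff against C1: (-2)p + 6(1−p) = −8p + 6; against C2: (-1)p + (-2)(1−p) = p − 2.
Setting these equal: −8p + 6 = p − 2 ⇒ −9p = -8 ⇒ p = 8/9, and the value is (-8)·(8/9) + 6 = -10/9.
For Column: with q = P(C1), equating I's and II's payoffs gives −q − 1 = 8q − 2 ⇒ q = 1/9.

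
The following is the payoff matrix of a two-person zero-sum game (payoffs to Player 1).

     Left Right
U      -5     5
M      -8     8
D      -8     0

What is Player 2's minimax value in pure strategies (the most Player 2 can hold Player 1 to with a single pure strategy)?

-5

Column maxima: Left → -5, Right → 8.
The smallest of these is -5.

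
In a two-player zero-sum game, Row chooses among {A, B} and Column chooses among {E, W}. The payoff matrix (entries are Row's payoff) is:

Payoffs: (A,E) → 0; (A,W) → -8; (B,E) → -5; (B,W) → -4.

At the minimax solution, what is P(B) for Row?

Row minima: A → -8, B → -5; maximin = -5.
Column maxima: E → 0, W → -4; minimax = -4.
-5 ≠ -4, so there is no saddle point; optimal play is mixed.
Let Row play A with probability p. Expected payoff against E: 0p + (-5)(1−p) = 5p − 5; against W: (-8)p + (-4)(1−p) = −4p − 4.
Setting these equal: 5p − 5 = −4p − 4 ⇒ 9p = 1 ⇒ p = 1/9, and the value is (5)·(1/9) − 5 = -40/9.
For Column: with q = P(E), equating A's and B's payoffs gives 8q − 8 = −q − 4 ⇒ q = 4/9.

8/9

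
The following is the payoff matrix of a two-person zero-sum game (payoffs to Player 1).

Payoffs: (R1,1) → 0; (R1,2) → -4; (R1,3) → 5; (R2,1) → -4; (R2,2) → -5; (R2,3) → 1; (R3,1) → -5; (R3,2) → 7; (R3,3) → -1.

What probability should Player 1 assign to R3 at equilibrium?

Row minima: R1 → -4, R2 → -5, R3 → -5; maximin = -4.
Column maxima: 1 → 0, 2 → 7, 3 → 5; minimax = 0.
-4 ≠ 0, so there is no saddle point; optimal play is mixed.
R2 is strictly dominated by R1, so Player 1 never plays it.
3 is strictly dominated by 1 (it gives Player 1 strictly more in every row), so Player 2 never plays it.
On the remaining 2×2 (R1, R3 vs 1, 2):
Let Player 1 play R1 with probability p. Expected payoff against 1: 0p + (-5)(1−p) = 5p − 5; against 2: (-4)p + 7(1−p) = −11p + 7.
Setting these equal: 5p − 5 = −11p + 7 ⇒ 16p = 12 ⇒ p = 3/4, and the value is (5)·(3/4) − 5 = -5/4.
For Player 2: with q = P(1), equating R1's and R3's payoffs gives 4q − 4 = −12q + 7 ⇒ q = 11/16.

1/4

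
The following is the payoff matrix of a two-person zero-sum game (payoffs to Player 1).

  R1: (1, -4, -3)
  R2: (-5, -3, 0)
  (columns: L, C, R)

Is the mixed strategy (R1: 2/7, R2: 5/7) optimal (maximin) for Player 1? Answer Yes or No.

Against L this mix gives (2/7)·1 + (5/7)·(-5) = -23/7.
Against C this mix gives (2/7)·(-4) + (5/7)·(-3) = -23/7.
Against R this mix gives (2/7)·(-3) + (5/7)·0 = -6/7.
All of Player 2's active replies (L, C) yield -23/7, and no column does worse for Player 1. The mix makes Player 2 indifferent and guarantees -23/7, so it is optimal.

Yes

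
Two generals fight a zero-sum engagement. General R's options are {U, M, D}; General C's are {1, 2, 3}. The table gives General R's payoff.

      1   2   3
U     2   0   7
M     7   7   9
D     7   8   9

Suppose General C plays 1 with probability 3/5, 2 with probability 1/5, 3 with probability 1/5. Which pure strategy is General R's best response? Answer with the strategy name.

D

Expected payoff of U: (3/5)·2 + (1/5)·0 + (1/5)·7 = 13/5.
Expected payoff of M: (3/5)·7 + (1/5)·7 + (1/5)·9 = 37/5.
Expected payoff of D: (3/5)·7 + (1/5)·8 + (1/5)·9 = 38/5.
The largest is 38/5, so General R's best response is D.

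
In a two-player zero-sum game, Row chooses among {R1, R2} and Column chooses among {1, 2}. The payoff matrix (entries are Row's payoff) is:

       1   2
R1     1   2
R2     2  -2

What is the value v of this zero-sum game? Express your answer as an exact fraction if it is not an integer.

6/5

Row minima: R1 → 1, R2 → -2; maximin = 1.
Column maxima: 1 → 2, 2 → 2; minimax = 2.
1 ≠ 2, so there is no saddle point; optimal play is mixed.
Let Row play R1 with probability p. Expected payoff against 1: 1p + 2(1−p) = −p + 2; against 2: 2p + (-2)(1−p) = 4p − 2.
Setting these equal: −p + 2 = 4p − 2 ⇒ −5p = -4 ⇒ p = 4/5, and the value is (-1)·(4/5) + 2 = 6/5.
For Column: with q = P(1), equating R1's and R2's payoffs gives −q + 2 = 4q − 2 ⇒ q = 4/5.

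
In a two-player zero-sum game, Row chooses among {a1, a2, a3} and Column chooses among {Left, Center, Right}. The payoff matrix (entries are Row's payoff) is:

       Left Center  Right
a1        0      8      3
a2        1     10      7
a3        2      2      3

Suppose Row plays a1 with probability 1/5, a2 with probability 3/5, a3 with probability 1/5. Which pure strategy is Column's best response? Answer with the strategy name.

Left

If Column plays Left, Row's expected payoff is (1/5)·0 + (3/5)·1 + (1/5)·2 = 1.
If Column plays Center, Row's expected payoff is (1/5)·8 + (3/5)·10 + (1/5)·2 = 8.
If Column plays Right, Row's expected payoff is (1/5)·3 + (3/5)·7 + (1/5)·3 = 27/5.
Column minimizes Row's payoff; the smallest is 1, so the best response is Left.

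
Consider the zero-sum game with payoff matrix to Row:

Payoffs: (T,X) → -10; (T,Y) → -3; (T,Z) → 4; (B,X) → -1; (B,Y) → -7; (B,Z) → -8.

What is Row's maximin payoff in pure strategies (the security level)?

Row minima: T → -10, B → -8.
The best of these is -8.

-8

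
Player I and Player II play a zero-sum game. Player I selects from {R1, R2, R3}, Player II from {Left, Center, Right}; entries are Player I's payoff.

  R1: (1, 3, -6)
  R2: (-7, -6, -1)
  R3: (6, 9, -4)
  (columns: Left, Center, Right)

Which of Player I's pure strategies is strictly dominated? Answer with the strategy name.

R1

R3 gives a strictly higher payoff than R1 against every column: 6 > 1, 9 > 3, -4 > -6.
So R1 is strictly dominated and Player I never plays it.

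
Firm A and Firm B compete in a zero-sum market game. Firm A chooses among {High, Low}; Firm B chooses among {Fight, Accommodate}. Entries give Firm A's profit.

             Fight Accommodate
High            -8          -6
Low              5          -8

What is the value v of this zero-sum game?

Row minima: High → -8, Low → -8; maximin = -8.
Column maxima: Fight → 5, Accommodate → -6; minimax = -6.
-8 ≠ -6, so there is no saddle point; optimal play is mixed.
Let Firm A play High with probability p. Expected payoff against Fight: (-8)p + 5(1−p) = −13p + 5; against Accommodate: (-6)p + (-8)(1−p) = 2p − 8.
Setting these equal: −13p + 5 = 2p − 8 ⇒ −15p = -13 ⇒ p = 13/15, and the value is (-13)·(13/15) + 5 = -94/15.
For Firm B: with q = P(Fight), equating High's and Low's payoffs gives −2q − 6 = 13q − 8 ⇒ q = 2/15.

-94/15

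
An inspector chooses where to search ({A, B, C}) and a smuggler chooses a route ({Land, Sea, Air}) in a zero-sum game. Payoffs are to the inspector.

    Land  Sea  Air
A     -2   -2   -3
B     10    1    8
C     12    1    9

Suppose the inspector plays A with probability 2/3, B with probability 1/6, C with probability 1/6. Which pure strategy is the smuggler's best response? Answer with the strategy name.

If the smuggler plays Land, the inspector's expected payoff is (2/3)·(-2) + (1/6)·10 + (1/6)·12 = 7/3.
If the smuggler plays Sea, the inspector's expected payoff is (2/3)·(-2) + (1/6)·1 + (1/6)·1 = -1.
If the smuggler plays Air, the inspector's expected payoff is (2/3)·(-3) + (1/6)·8 + (1/6)·9 = 5/6.
The smuggler minimizes the inspector's payoff; the smallest is -1, so the best response is Sea.

Sea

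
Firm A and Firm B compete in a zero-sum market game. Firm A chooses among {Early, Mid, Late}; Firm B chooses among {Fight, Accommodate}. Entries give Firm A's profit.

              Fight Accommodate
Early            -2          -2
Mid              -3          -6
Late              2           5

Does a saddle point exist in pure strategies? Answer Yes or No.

Yes

Row minima: Early → -2, Mid → -6, Late → 2; maximin = 2.
Column maxima: Fight → 2, Accommodate → 5; minimax = 2.
maximin = minimax = 2, so a saddle point exists.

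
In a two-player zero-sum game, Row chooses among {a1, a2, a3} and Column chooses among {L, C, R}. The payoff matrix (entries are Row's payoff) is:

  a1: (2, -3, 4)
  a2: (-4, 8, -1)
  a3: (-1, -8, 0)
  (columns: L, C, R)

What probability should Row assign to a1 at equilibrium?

12/17

Row minima: a1 → -3, a2 → -4, a3 → -8; maximin = -3.
Column maxima: L → 2, C → 8, R → 4; minimax = 2.
-3 ≠ 2, so there is no saddle point; optimal play is mixed.
a3 is strictly dominated by a1, so Row never plays it.
R is strictly dominated by L (it gives Row strictly more in every row), so Column never plays it.
On the remaining 2×2 (a1, a2 vs L, C):
Let Row play a1 with probability p. Expected payoff against L: 2p + (-4)(1−p) = 6p − 4; against C: (-3)p + 8(1−p) = −11p + 8.
Setting these equal: 6p − 4 = −11p + 8 ⇒ 17p = 12 ⇒ p = 12/17, and the value is (6)·(12/17) − 4 = 4/17.
For Column: with q = P(L), equating a1's and a2's payoffs gives 5q − 3 = −12q + 8 ⇒ q = 11/17.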